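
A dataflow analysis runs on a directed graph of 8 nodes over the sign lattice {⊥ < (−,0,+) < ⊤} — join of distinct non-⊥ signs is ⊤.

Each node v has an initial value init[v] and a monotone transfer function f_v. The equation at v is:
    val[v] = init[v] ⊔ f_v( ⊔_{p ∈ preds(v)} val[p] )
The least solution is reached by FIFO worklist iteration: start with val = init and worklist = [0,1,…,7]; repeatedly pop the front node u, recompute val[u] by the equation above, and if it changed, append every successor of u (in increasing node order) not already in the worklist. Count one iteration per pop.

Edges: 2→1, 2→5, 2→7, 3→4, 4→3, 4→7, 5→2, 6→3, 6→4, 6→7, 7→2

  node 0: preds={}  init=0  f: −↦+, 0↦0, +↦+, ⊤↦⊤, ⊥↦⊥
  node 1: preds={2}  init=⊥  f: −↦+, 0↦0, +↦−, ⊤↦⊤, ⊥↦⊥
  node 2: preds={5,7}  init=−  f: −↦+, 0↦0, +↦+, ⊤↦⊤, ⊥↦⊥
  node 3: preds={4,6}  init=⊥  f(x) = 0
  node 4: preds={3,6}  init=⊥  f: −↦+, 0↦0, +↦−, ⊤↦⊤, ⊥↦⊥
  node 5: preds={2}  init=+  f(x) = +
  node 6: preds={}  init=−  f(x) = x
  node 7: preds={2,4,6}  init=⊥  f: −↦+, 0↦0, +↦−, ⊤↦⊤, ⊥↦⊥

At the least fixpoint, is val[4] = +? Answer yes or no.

Iteration log — 11 steps:
  step 1. node 0  ⊔preds=⊥  new=0  stable
  step 2. node 1  ⊔preds=−  new=+  old=⊥  +wl: 
  step 3. node 2  ⊔preds=+  new=⊤  old=−  +wl: 1
  step 4. node 3  ⊔preds=−  new=0  old=⊥  +wl: 
  step 5. node 4  ⊔preds=⊤  new=⊤  old=⊥  +wl: 3
  step 6. node 5  ⊔preds=⊤  new=+  stable
  step 7. node 6  ⊔preds=⊥  new=−  stable
  step 8. node 7  ⊔preds=⊤  new=⊤  old=⊥  +wl: 2
  step 9. node 1  ⊔preds=⊤  new=⊤  old=+  +wl: 
  step 10. node 3  ⊔preds=⊤  new=0  stable
  step 11. node 2  ⊔preds=⊤  new=⊤  stable

Least fixpoint reached:
  node 0: 0
  node 1: ⊤
  node 2: ⊤
  node 3: 0
  node 4: ⊤
  node 5: +
  node 6: −
  node 7: ⊤

no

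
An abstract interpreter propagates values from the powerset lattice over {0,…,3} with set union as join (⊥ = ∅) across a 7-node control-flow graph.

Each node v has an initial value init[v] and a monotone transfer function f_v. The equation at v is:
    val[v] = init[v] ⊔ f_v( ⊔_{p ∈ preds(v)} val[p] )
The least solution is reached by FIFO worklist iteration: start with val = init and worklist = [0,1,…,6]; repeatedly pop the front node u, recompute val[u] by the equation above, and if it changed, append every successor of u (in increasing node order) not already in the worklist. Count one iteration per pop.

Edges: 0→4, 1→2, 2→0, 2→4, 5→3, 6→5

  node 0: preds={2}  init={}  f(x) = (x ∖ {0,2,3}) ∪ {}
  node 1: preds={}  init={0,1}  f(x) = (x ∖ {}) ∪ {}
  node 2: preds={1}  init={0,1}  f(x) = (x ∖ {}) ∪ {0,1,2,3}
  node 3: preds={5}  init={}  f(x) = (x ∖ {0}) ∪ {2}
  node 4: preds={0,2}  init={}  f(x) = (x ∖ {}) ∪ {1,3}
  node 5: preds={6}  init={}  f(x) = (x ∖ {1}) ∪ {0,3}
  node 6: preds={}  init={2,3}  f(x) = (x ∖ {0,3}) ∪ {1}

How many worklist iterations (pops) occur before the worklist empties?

Worklist (10 pops):
  #1 pop 0: in={0,1} → {1} (was {}); enqueue []
  #2 pop 1: in={} → {0,1} (no change)
  #3 pop 2: in={0,1} → {0,1,2,3} (was {0,1}); enqueue [0]
  #4 pop 3: in={} → {2} (was {}); enqueue []
  #5 pop 4: in={0,1,2,3} → {0,1,2,3} (was {}); enqueue []
  #6 pop 5: in={2,3} → {0,2,3} (was {}); enqueue [3]
  #7 pop 6: in={} → {1,2,3} (was {2,3}); enqueue [5]
  #8 pop 0: in={0,1,2,3} → {1} (no change)
  #9 pop 3: in={0,2,3} → {2,3} (was {2}); enqueue []
  #10 pop 5: in={1,2,3} → {0,2,3} (no change)

Fixpoint:
  val[0] = {1}
  val[1] = {0,1}
  val[2] = {0,1,2,3}
  val[3] = {2,3}
  val[4] = {0,1,2,3}
  val[5] = {0,2,3}
  val[6] = {1,2,3}

10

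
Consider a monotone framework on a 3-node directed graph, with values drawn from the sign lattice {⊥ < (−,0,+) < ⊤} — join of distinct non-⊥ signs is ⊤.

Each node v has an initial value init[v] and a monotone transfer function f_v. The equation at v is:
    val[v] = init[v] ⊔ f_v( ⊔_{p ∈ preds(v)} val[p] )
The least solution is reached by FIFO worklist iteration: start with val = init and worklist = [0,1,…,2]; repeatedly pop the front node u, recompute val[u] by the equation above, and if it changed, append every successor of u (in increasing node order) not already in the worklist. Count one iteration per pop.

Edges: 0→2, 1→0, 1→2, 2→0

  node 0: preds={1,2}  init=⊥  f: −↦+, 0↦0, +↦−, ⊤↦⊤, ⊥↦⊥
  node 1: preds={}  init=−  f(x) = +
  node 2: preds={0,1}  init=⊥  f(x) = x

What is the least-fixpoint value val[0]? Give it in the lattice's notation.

⊤

Trace (5 dequeues):
  [1] u=0 | in − | out + | prev ⊥ | push {}
  [2] u=1 | in ⊥ | out ⊤ | prev − | push {0}
  [3] u=2 | in ⊤ | out ⊤ | prev ⊥ | push {}
  [4] u=0 | in ⊤ | out ⊤ | prev + | push {2}
  [5] u=2 | in ⊤ | out ⊤ | ==

Converged values:
  [0] ⊤
  [1] ⊤
  [2] ⊤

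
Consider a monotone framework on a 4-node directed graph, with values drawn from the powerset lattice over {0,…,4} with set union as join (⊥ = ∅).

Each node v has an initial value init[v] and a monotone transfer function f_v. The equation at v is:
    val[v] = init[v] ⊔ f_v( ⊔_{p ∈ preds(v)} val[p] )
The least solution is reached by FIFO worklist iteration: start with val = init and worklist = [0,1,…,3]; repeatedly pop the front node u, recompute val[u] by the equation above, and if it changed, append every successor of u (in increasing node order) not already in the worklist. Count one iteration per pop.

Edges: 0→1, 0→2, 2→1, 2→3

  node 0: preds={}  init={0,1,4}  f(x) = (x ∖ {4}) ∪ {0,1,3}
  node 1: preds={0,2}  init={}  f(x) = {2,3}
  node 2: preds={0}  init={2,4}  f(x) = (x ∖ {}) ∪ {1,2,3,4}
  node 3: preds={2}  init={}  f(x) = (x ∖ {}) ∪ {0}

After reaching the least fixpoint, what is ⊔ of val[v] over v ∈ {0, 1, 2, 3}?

{0,1,2,3,4}

Iteration log — 5 steps:
  step 1. node 0  ⊔preds={}  new={0,1,3,4}  old={0,1,4}  +wl: 
  step 2. node 1  ⊔preds={0,1,2,3,4}  new={2,3}  old={}  +wl: 
  step 3. node 2  ⊔preds={0,1,3,4}  new={0,1,2,3,4}  old={2,4}  +wl: 1
  step 4. node 3  ⊔preds={0,1,2,3,4}  new={0,1,2,3,4}  old={}  +wl: 
  step 5. node 1  ⊔preds={0,1,2,3,4}  new={2,3}  stable

Least fixpoint reached:
  node 0: {0,1,3,4}
  node 1: {2,3}
  node 2: {0,1,2,3,4}
  node 3: {0,1,2,3,4}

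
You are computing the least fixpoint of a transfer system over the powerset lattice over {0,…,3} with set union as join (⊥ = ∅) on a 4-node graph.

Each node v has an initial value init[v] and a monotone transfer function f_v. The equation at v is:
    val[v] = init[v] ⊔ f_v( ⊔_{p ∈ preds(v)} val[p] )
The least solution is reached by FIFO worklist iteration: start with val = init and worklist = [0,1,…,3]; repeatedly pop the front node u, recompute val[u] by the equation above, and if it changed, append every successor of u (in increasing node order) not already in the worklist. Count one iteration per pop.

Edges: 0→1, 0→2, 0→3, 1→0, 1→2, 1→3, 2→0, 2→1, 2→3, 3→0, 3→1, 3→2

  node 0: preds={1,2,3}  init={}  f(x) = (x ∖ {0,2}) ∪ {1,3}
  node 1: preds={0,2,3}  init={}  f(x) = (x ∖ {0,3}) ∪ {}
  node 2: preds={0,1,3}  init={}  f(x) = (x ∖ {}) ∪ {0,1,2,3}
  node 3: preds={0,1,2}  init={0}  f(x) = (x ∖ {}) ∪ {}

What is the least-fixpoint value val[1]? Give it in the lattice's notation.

Trace (9 dequeues):
  [1] u=0 | in {0} | out {1,3} | prev {} | push {}
  [2] u=1 | in {0,1,3} | out {1} | prev {} | push {0}
  [3] u=2 | in {0,1,3} | out {0,1,2,3} | prev {} | push {1}
  [4] u=3 | in {0,1,2,3} | out {0,1,2,3} | prev {0} | push {2}
  [5] u=0 | in {0,1,2,3} | out {1,3} | ==
  [6] u=1 | in {0,1,2,3} | out {1,2} | prev {1} | push {0,3}
  [7] u=2 | in {0,1,2,3} | out {0,1,2,3} | ==
  [8] u=0 | in {0,1,2,3} | out {1,3} | ==
  [9] u=3 | in {0,1,2,3} | out {0,1,2,3} | ==

Converged values:
  [0] {1,3}
  [1] {1,2}
  [2] {0,1,2,3}
  [3] {0,1,2,3}

{1,2}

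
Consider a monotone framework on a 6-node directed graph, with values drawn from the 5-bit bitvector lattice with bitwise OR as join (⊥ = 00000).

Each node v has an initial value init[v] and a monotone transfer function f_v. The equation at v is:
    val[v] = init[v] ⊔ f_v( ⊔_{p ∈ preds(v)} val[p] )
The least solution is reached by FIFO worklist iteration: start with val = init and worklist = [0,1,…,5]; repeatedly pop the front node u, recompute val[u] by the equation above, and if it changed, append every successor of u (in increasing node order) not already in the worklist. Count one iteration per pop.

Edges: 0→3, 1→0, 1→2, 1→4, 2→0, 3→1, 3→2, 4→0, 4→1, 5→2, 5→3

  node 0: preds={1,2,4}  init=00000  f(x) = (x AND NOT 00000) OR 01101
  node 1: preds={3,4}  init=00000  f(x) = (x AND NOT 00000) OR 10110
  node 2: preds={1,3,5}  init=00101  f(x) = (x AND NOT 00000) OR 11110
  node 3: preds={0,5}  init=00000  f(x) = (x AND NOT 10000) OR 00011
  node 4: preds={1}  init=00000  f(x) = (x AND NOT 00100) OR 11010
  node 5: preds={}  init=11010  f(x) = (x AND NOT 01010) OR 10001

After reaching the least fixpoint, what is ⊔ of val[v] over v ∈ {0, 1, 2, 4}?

11111

Trace (14 dequeues):
  [1] u=0 | in 00101 | out 01101 | prev 00000 | push {}
  [2] u=1 | in 00000 | out 10110 | prev 00000 | push {0}
  [3] u=2 | in 11110 | out 11111 | prev 00101 | push {}
  [4] u=3 | in 11111 | out 01111 | prev 00000 | push {1,2}
  [5] u=4 | in 10110 | out 11010 | prev 00000 | push {}
  [6] u=5 | in 00000 | out 11011 | prev 11010 | push {3}
  [7] u=0 | in 11111 | out 11111 | prev 01101 | push {}
  [8] u=1 | in 11111 | out 11111 | prev 10110 | push {0,4}
  [9] u=2 | in 11111 | out 11111 | ==
  [10] u=3 | in 11111 | out 01111 | ==
  [11] u=0 | in 11111 | out 11111 | ==
  [12] u=4 | in 11111 | out 11011 | prev 11010 | push {0,1}
  [13] u=0 | in 11111 | out 11111 | ==
  [14] u=1 | in 11111 | out 11111 | ==

Converged values:
  [0] 11111
  [1] 11111
  [2] 11111
  [3] 01111
  [4] 11011
  [5] 11011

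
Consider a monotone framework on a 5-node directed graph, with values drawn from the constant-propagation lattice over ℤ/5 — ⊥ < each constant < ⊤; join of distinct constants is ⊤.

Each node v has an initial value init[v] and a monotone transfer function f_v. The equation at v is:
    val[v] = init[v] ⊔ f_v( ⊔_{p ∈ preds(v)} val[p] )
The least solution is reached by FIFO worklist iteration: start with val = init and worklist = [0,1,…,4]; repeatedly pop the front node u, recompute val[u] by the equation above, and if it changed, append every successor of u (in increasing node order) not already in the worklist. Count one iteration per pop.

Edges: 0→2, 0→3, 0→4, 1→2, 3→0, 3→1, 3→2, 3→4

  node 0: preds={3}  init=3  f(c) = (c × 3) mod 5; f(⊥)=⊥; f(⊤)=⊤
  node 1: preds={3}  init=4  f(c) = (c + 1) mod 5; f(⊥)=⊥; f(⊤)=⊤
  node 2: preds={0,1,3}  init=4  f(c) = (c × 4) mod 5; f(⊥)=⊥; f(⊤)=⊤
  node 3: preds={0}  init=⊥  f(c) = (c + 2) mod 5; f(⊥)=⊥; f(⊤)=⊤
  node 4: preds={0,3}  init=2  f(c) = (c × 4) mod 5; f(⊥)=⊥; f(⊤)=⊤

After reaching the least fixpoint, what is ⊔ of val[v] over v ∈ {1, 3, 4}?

⊤

Iteration log — 13 steps:
  step 1. node 0  ⊔preds=⊥  new=3  stable
  step 2. node 1  ⊔preds=⊥  new=4  stable
  step 3. node 2  ⊔preds=⊤  new=⊤  old=4  +wl: 
  step 4. node 3  ⊔preds=3  new=0  old=⊥  +wl: 0,1,2
  step 5. node 4  ⊔preds=⊤  new=⊤  old=2  +wl: 
  step 6. node 0  ⊔preds=0  new=⊤  old=3  +wl: 3,4
  step 7. node 1  ⊔preds=0  new=⊤  old=4  +wl: 
  step 8. node 2  ⊔preds=⊤  new=⊤  stable
  step 9. node 3  ⊔preds=⊤  new=⊤  old=0  +wl: 0,1,2
  step 10. node 4  ⊔preds=⊤  new=⊤  stable
  step 11. node 0  ⊔preds=⊤  new=⊤  stable
  step 12. node 1  ⊔preds=⊤  new=⊤  stable
  step 13. node 2  ⊔preds=⊤  new=⊤  stable

Least fixpoint reached:
  node 0: ⊤
  node 1: ⊤
  node 2: ⊤
  node 3: ⊤
  node 4: ⊤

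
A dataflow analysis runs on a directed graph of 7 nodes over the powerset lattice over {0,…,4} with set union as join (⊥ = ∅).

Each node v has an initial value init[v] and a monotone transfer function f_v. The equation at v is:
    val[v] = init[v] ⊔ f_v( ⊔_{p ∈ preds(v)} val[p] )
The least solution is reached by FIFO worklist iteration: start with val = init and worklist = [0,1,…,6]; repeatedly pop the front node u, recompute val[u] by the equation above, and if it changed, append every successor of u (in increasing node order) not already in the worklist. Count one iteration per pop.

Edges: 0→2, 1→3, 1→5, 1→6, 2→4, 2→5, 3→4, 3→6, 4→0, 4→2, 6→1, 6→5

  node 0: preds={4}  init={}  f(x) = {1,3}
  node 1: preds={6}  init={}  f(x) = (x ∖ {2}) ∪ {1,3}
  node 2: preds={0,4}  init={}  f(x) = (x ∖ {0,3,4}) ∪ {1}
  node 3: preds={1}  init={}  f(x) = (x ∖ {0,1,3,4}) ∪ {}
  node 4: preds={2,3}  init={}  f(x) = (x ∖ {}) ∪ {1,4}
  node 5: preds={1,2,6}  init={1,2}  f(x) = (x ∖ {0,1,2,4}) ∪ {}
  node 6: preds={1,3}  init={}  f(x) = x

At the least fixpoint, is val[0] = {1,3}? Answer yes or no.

Iteration log — 11 steps:
  step 1. node 0  ⊔preds={}  new={1,3}  old={}  +wl: 
  step 2. node 1  ⊔preds={}  new={1,3}  old={}  +wl: 
  step 3. node 2  ⊔preds={1,3}  new={1}  old={}  +wl: 
  step 4. node 3  ⊔preds={1,3}  new={}  stable
  step 5. node 4  ⊔preds={1}  new={1,4}  old={}  +wl: 0,2
  step 6. node 5  ⊔preds={1,3}  new={1,2,3}  old={1,2}  +wl: 
  step 7. node 6  ⊔preds={1,3}  new={1,3}  old={}  +wl: 1,5
  step 8. node 0  ⊔preds={1,4}  new={1,3}  stable
  step 9. node 2  ⊔preds={1,3,4}  new={1}  stable
  step 10. node 1  ⊔preds={1,3}  new={1,3}  stable
  step 11. node 5  ⊔preds={1,3}  new={1,2,3}  stable

Least fixpoint reached:
  node 0: {1,3}
  node 1: {1,3}
  node 2: {1}
  node 3: {}
  node 4: {1,4}
  node 5: {1,2,3}
  node 6: {1,3}

yes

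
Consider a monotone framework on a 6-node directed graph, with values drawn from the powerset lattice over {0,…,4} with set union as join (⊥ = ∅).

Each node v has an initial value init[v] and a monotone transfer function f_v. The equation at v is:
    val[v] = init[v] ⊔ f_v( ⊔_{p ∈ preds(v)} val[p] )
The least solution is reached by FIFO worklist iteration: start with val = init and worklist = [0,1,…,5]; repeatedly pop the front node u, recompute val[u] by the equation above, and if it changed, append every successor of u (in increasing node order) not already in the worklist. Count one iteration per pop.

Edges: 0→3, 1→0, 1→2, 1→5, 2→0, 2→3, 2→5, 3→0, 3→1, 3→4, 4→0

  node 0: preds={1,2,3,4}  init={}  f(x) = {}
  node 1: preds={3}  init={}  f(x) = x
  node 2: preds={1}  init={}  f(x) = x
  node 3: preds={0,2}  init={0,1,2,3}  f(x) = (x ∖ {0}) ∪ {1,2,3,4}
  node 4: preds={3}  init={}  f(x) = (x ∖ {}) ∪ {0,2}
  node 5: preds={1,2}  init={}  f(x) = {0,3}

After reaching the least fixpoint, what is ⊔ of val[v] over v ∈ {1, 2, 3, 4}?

{0,1,2,3,4}

Worklist (13 pops):
  #1 pop 0: in={0,1,2,3} → {} (no change)
  #2 pop 1: in={0,1,2,3} → {0,1,2,3} (was {}); enqueue [0]
  #3 pop 2: in={0,1,2,3} → {0,1,2,3} (was {}); enqueue []
  #4 pop 3: in={0,1,2,3} → {0,1,2,3,4} (was {0,1,2,3}); enqueue [1]
  #5 pop 4: in={0,1,2,3,4} → {0,1,2,3,4} (was {}); enqueue []
  #6 pop 5: in={0,1,2,3} → {0,3} (was {}); enqueue []
  #7 pop 0: in={0,1,2,3,4} → {} (no change)
  #8 pop 1: in={0,1,2,3,4} → {0,1,2,3,4} (was {0,1,2,3}); enqueue [0,2,5]
  #9 pop 0: in={0,1,2,3,4} → {} (no change)
  #10 pop 2: in={0,1,2,3,4} → {0,1,2,3,4} (was {0,1,2,3}); enqueue [0,3]
  #11 pop 5: in={0,1,2,3,4} → {0,3} (no change)
  #12 pop 0: in={0,1,2,3,4} → {} (no change)
  #13 pop 3: in={0,1,2,3,4} → {0,1,2,3,4} (no change)

Fixpoint:
  val[0] = {}
  val[1] = {0,1,2,3,4}
  val[2] = {0,1,2,3,4}
  val[3] = {0,1,2,3,4}
  val[4] = {0,1,2,3,4}
  val[5] = {0,3}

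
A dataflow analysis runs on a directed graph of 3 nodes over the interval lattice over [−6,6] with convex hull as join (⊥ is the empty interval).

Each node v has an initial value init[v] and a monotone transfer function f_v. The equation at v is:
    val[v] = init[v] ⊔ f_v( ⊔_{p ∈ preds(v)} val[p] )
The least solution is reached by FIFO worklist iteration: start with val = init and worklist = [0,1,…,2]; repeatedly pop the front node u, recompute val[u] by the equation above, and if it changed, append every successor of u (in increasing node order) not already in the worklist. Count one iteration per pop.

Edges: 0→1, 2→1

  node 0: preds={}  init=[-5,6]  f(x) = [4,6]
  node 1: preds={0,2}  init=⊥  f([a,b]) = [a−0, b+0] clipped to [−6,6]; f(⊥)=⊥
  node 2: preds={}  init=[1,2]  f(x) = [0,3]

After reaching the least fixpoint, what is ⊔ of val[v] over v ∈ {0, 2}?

[-5,6]

Worklist (4 pops):
  #1 pop 0: in=⊥ → [-5,6] (no change)
  #2 pop 1: in=[-5,6] → [-5,6] (was ⊥); enqueue []
  #3 pop 2: in=⊥ → [0,3] (was [1,2]); enqueue [1]
  #4 pop 1: in=[-5,6] → [-5,6] (no change)

Fixpoint:
  val[0] = [-5,6]
  val[1] = [-5,6]
  val[2] = [0,3]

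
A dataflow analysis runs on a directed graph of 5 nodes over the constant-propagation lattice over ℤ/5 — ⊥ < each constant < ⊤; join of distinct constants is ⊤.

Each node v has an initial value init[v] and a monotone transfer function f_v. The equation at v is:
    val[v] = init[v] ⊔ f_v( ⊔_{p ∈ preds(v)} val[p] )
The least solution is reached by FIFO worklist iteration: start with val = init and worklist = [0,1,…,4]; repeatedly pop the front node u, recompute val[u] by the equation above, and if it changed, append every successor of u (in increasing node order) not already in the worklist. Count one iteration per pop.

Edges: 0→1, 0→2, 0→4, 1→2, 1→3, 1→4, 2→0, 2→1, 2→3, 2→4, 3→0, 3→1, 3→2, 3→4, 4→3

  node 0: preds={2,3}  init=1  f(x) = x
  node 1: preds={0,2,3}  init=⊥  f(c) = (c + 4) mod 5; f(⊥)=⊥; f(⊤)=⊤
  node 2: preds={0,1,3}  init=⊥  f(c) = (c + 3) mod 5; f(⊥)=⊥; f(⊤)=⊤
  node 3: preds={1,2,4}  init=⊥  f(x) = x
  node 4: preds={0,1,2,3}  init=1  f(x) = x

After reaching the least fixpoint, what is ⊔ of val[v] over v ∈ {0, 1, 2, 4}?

⊤

Worklist (10 pops):
  #1 pop 0: in=⊥ → 1 (no change)
  #2 pop 1: in=1 → 0 (was ⊥); enqueue []
  #3 pop 2: in=⊤ → ⊤ (was ⊥); enqueue [0,1]
  #4 pop 3: in=⊤ → ⊤ (was ⊥); enqueue [2]
  #5 pop 4: in=⊤ → ⊤ (was 1); enqueue [3]
  #6 pop 0: in=⊤ → ⊤ (was 1); enqueue [4]
  #7 pop 1: in=⊤ → ⊤ (was 0); enqueue []
  #8 pop 2: in=⊤ → ⊤ (no change)
  #9 pop 3: in=⊤ → ⊤ (no change)
  #10 pop 4: in=⊤ → ⊤ (no change)

Fixpoint:
  val[0] = ⊤
  val[1] = ⊤
  val[2] = ⊤
  val[3] = ⊤
  val[4] = ⊤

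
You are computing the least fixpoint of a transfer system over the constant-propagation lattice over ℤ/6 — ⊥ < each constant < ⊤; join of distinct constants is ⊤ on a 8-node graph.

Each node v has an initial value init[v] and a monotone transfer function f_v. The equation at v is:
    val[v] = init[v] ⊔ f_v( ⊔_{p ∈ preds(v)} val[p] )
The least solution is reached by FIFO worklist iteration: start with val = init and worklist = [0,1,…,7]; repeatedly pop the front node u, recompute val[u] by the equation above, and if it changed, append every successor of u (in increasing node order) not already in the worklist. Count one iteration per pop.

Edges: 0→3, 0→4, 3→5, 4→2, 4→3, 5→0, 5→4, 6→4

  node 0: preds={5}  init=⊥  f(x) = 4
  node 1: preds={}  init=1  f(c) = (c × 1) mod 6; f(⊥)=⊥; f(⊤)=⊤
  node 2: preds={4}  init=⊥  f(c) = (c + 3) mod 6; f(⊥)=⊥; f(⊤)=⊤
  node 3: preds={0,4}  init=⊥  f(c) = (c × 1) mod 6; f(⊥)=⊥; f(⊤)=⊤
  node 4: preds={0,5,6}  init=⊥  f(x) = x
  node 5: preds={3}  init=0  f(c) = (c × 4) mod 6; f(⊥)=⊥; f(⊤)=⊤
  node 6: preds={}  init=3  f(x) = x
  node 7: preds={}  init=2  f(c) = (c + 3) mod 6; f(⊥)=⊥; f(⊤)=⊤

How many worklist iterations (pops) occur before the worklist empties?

Worklist (13 pops):
  #1 pop 0: in=0 → 4 (was ⊥); enqueue []
  #2 pop 1: in=⊥ → 1 (no change)
  #3 pop 2: in=⊥ → ⊥ (no change)
  #4 pop 3: in=4 → 4 (was ⊥); enqueue []
  #5 pop 4: in=⊤ → ⊤ (was ⊥); enqueue [2,3]
  #6 pop 5: in=4 → ⊤ (was 0); enqueue [0,4]
  #7 pop 6: in=⊥ → 3 (no change)
  #8 pop 7: in=⊥ → 2 (no change)
  #9 pop 2: in=⊤ → ⊤ (was ⊥); enqueue []
  #10 pop 3: in=⊤ → ⊤ (was 4); enqueue [5]
  #11 pop 0: in=⊤ → 4 (no change)
  #12 pop 4: in=⊤ → ⊤ (no change)
  #13 pop 5: in=⊤ → ⊤ (no change)

Fixpoint:
  val[0] = 4
  val[1] = 1
  val[2] = ⊤
  val[3] = ⊤
  val[4] = ⊤
  val[5] = ⊤
  val[6] = 3
  val[7] = 2

13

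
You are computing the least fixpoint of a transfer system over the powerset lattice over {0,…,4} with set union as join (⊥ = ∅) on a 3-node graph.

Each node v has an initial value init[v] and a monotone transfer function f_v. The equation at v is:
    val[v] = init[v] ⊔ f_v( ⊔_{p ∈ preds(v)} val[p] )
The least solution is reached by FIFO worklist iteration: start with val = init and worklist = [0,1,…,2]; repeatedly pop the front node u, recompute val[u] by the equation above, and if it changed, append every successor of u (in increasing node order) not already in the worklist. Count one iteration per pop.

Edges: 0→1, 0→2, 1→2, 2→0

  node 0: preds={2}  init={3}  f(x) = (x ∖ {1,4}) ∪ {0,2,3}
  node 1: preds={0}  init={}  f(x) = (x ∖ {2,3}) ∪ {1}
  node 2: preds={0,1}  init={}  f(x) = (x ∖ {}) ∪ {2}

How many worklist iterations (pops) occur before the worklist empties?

4

Iteration log — 4 steps:
  step 1. node 0  ⊔preds={}  new={0,2,3}  old={3}  +wl: 
  step 2. node 1  ⊔preds={0,2,3}  new={0,1}  old={}  +wl: 
  step 3. node 2  ⊔preds={0,1,2,3}  new={0,1,2,3}  old={}  +wl: 0
  step 4. node 0  ⊔preds={0,1,2,3}  new={0,2,3}  stable

Least fixpoint reached:
  node 0: {0,2,3}
  node 1: {0,1}
  node 2: {0,1,2,3}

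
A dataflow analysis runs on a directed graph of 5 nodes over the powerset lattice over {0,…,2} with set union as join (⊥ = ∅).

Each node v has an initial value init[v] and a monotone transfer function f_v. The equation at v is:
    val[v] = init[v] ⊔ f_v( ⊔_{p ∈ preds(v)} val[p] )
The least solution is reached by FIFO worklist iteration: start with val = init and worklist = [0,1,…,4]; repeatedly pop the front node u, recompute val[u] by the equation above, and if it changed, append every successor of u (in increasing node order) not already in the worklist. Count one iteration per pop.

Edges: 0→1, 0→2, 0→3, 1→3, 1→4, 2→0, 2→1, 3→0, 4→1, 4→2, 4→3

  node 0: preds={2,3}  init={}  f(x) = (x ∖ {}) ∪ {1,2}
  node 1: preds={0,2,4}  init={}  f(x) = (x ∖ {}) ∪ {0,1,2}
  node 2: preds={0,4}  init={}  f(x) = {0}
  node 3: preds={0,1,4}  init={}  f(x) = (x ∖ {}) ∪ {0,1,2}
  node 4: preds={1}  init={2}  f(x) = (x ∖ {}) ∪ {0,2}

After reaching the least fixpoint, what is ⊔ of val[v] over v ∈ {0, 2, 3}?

{0,1,2}

Iteration log — 9 steps:
  step 1. node 0  ⊔preds={}  new={1,2}  old={}  +wl: 
  step 2. node 1  ⊔preds={1,2}  new={0,1,2}  old={}  +wl: 
  step 3. node 2  ⊔preds={1,2}  new={0}  old={}  +wl: 0,1
  step 4. node 3  ⊔preds={0,1,2}  new={0,1,2}  old={}  +wl: 
  step 5. node 4  ⊔preds={0,1,2}  new={0,1,2}  old={2}  +wl: 2,3
  step 6. node 0  ⊔preds={0,1,2}  new={0,1,2}  old={1,2}  +wl: 
  step 7. node 1  ⊔preds={0,1,2}  new={0,1,2}  stable
  step 8. node 2  ⊔preds={0,1,2}  new={0}  stable
  step 9. node 3  ⊔preds={0,1,2}  new={0,1,2}  stable

Least fixpoint reached:
  node 0: {0,1,2}
  node 1: {0,1,2}
  node 2: {0}
  node 3: {0,1,2}
  node 4: {0,1,2}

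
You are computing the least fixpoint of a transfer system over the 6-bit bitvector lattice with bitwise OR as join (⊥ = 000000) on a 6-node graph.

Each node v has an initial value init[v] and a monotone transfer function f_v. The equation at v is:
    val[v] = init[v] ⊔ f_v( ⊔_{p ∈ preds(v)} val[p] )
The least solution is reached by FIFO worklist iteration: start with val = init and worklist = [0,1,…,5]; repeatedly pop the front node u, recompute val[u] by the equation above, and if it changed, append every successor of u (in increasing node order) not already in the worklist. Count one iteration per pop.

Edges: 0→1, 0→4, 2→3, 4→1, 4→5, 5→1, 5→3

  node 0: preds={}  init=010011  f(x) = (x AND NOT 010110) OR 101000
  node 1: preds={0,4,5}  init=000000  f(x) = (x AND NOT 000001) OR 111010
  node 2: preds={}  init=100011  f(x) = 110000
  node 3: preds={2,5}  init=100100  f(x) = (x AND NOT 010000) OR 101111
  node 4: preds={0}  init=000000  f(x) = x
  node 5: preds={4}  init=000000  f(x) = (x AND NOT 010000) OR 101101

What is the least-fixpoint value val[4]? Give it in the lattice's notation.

Worklist (8 pops):
  #1 pop 0: in=000000 → 111011 (was 010011); enqueue []
  #2 pop 1: in=111011 → 111010 (was 000000); enqueue []
  #3 pop 2: in=000000 → 110011 (was 100011); enqueue []
  #4 pop 3: in=110011 → 101111 (was 100100); enqueue []
  #5 pop 4: in=111011 → 111011 (was 000000); enqueue [1]
  #6 pop 5: in=111011 → 101111 (was 000000); enqueue [3]
  #7 pop 1: in=111111 → 111110 (was 111010); enqueue []
  #8 pop 3: in=111111 → 101111 (no change)

Fixpoint:
  val[0] = 111011
  val[1] = 111110
  val[2] = 110011
  val[3] = 101111
  val[4] = 111011
  val[5] = 101111

111011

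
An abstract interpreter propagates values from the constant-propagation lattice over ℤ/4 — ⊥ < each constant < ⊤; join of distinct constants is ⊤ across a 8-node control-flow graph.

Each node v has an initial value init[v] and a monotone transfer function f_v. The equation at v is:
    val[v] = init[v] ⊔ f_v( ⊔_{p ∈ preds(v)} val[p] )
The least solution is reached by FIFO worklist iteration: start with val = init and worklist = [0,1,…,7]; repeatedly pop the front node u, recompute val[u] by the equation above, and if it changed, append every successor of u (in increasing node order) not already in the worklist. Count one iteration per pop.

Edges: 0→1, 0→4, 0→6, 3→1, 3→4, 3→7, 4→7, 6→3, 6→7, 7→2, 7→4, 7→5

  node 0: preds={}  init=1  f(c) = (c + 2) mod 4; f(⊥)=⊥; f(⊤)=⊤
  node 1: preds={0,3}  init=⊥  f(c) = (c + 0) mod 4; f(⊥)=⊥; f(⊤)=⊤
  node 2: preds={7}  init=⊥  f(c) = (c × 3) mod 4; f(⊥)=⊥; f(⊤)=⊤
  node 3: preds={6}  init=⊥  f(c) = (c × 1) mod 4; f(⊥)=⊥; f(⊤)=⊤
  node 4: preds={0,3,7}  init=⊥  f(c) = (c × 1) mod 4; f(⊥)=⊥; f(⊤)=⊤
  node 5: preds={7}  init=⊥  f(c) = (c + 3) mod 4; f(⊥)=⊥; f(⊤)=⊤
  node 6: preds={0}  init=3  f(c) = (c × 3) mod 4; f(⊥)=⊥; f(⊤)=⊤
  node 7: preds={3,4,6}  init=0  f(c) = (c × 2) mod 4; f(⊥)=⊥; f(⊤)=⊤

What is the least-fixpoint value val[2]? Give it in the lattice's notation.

Trace (12 dequeues):
  [1] u=0 | in ⊥ | out 1 | ==
  [2] u=1 | in 1 | out 1 | prev ⊥ | push {}
  [3] u=2 | in 0 | out 0 | prev ⊥ | push {}
  [4] u=3 | in 3 | out 3 | prev ⊥ | push {1}
  [5] u=4 | in ⊤ | out ⊤ | prev ⊥ | push {}
  [6] u=5 | in 0 | out 3 | prev ⊥ | push {}
  [7] u=6 | in 1 | out 3 | ==
  [8] u=7 | in ⊤ | out ⊤ | prev 0 | push {2,4,5}
  [9] u=1 | in ⊤ | out ⊤ | prev 1 | push {}
  [10] u=2 | in ⊤ | out ⊤ | prev 0 | push {}
  [11] u=4 | in ⊤ | out ⊤ | ==
  [12] u=5 | in ⊤ | out ⊤ | prev 3 | push {}

Converged values:
  [0] 1
  [1] ⊤
  [2] ⊤
  [3] 3
  [4] ⊤
  [5] ⊤
  [6] 3
  [7] ⊤

⊤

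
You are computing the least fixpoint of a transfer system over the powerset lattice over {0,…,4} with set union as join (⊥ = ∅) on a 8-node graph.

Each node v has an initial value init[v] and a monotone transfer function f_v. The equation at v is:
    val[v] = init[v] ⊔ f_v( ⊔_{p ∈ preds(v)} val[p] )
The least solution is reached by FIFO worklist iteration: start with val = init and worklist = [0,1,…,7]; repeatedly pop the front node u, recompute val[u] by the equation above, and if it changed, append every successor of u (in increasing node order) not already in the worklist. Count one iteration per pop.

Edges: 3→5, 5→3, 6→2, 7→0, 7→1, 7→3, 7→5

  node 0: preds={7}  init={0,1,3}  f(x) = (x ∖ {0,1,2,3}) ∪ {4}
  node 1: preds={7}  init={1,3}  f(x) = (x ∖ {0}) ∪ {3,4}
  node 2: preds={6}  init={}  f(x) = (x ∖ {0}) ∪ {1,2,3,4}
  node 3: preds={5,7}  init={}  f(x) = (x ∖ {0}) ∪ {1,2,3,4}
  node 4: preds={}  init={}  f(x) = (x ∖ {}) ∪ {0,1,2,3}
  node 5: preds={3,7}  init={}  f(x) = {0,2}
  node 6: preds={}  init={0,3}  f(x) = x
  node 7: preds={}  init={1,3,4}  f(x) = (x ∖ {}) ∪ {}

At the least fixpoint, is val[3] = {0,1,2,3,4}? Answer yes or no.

no

Iteration log — 9 steps:
  step 1. node 0  ⊔preds={1,3,4}  new={0,1,3,4}  old={0,1,3}  +wl: 
  step 2. node 1  ⊔preds={1,3,4}  new={1,3,4}  old={1,3}  +wl: 
  step 3. node 2  ⊔preds={0,3}  new={1,2,3,4}  old={}  +wl: 
  step 4. node 3  ⊔preds={1,3,4}  new={1,2,3,4}  old={}  +wl: 
  step 5. node 4  ⊔preds={}  new={0,1,2,3}  old={}  +wl: 
  step 6. node 5  ⊔preds={1,2,3,4}  new={0,2}  old={}  +wl: 3
  step 7. node 6  ⊔preds={}  new={0,3}  stable
  step 8. node 7  ⊔preds={}  new={1,3,4}  stable
  step 9. node 3  ⊔preds={0,1,2,3,4}  new={1,2,3,4}  stable

Least fixpoint reached:
  node 0: {0,1,3,4}
  node 1: {1,3,4}
  node 2: {1,2,3,4}
  node 3: {1,2,3,4}
  node 4: {0,1,2,3}
  node 5: {0,2}
  node 6: {0,3}
  node 7: {1,3,4}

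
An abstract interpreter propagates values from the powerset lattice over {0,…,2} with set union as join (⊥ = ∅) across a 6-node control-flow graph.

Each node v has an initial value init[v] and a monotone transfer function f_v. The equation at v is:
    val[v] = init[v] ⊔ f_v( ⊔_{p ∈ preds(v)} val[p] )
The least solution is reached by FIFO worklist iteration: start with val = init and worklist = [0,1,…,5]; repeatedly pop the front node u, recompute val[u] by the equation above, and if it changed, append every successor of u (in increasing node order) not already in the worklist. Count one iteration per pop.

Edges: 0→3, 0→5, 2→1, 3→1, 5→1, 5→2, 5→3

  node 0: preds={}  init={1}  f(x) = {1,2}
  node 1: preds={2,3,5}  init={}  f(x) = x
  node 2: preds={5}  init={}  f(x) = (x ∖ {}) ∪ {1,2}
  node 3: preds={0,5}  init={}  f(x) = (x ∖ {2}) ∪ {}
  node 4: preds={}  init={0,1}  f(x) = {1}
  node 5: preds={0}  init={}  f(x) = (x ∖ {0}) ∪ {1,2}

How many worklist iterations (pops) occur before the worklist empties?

Trace (9 dequeues):
  [1] u=0 | in {} | out {1,2} | prev {1} | push {}
  [2] u=1 | in {} | out {} | ==
  [3] u=2 | in {} | out {1,2} | prev {} | push {1}
  [4] u=3 | in {1,2} | out {1} | prev {} | push {}
  [5] u=4 | in {} | out {0,1} | ==
  [6] u=5 | in {1,2} | out {1,2} | prev {} | push {2,3}
  [7] u=1 | in {1,2} | out {1,2} | prev {} | push {}
  [8] u=2 | in {1,2} | out {1,2} | ==
  [9] u=3 | in {1,2} | out {1} | ==

Converged values:
  [0] {1,2}
  [1] {1,2}
  [2] {1,2}
  [3] {1}
  [4] {0,1}
  [5] {1,2}

9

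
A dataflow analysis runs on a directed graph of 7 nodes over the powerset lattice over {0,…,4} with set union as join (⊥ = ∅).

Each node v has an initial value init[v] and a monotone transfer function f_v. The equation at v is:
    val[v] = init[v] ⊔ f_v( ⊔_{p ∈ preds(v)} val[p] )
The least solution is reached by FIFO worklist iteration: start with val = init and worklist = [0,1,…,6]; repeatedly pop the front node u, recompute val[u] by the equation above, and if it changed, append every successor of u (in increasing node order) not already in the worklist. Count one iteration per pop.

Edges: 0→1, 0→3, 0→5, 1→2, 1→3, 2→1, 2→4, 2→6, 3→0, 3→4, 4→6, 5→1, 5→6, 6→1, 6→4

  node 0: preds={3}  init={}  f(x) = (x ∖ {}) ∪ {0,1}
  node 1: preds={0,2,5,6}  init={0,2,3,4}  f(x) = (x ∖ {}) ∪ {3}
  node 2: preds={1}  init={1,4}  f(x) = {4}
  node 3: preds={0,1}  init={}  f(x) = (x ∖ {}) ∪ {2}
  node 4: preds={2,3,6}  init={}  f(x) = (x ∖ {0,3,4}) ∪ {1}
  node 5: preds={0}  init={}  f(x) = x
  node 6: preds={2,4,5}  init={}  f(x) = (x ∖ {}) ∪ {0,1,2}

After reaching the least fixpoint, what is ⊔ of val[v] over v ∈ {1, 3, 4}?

{0,1,2,3,4}

Iteration log — 16 steps:
  step 1. node 0  ⊔preds={}  new={0,1}  old={}  +wl: 
  step 2. node 1  ⊔preds={0,1,4}  new={0,1,2,3,4}  old={0,2,3,4}  +wl: 
  step 3. node 2  ⊔preds={0,1,2,3,4}  new={1,4}  stable
  step 4. node 3  ⊔preds={0,1,2,3,4}  new={0,1,2,3,4}  old={}  +wl: 0
  step 5. node 4  ⊔preds={0,1,2,3,4}  new={1,2}  old={}  +wl: 
  step 6. node 5  ⊔preds={0,1}  new={0,1}  old={}  +wl: 1
  step 7. node 6  ⊔preds={0,1,2,4}  new={0,1,2,4}  old={}  +wl: 4
  step 8. node 0  ⊔preds={0,1,2,3,4}  new={0,1,2,3,4}  old={0,1}  +wl: 3,5
  step 9. node 1  ⊔preds={0,1,2,3,4}  new={0,1,2,3,4}  stable
  step 10. node 4  ⊔preds={0,1,2,3,4}  new={1,2}  stable
  step 11. node 3  ⊔preds={0,1,2,3,4}  new={0,1,2,3,4}  stable
  step 12. node 5  ⊔preds={0,1,2,3,4}  new={0,1,2,3,4}  old={0,1}  +wl: 1,6
  step 13. node 1  ⊔preds={0,1,2,3,4}  new={0,1,2,3,4}  stable
  step 14. node 6  ⊔preds={0,1,2,3,4}  new={0,1,2,3,4}  old={0,1,2,4}  +wl: 1,4
  step 15. node 1  ⊔preds={0,1,2,3,4}  new={0,1,2,3,4}  stable
  step 16. node 4  ⊔preds={0,1,2,3,4}  new={1,2}  stable

Least fixpoint reached:
  node 0: {0,1,2,3,4}
  node 1: {0,1,2,3,4}
  node 2: {1,4}
  node 3: {0,1,2,3,4}
  node 4: {1,2}
  node 5: {0,1,2,3,4}
  node 6: {0,1,2,3,4}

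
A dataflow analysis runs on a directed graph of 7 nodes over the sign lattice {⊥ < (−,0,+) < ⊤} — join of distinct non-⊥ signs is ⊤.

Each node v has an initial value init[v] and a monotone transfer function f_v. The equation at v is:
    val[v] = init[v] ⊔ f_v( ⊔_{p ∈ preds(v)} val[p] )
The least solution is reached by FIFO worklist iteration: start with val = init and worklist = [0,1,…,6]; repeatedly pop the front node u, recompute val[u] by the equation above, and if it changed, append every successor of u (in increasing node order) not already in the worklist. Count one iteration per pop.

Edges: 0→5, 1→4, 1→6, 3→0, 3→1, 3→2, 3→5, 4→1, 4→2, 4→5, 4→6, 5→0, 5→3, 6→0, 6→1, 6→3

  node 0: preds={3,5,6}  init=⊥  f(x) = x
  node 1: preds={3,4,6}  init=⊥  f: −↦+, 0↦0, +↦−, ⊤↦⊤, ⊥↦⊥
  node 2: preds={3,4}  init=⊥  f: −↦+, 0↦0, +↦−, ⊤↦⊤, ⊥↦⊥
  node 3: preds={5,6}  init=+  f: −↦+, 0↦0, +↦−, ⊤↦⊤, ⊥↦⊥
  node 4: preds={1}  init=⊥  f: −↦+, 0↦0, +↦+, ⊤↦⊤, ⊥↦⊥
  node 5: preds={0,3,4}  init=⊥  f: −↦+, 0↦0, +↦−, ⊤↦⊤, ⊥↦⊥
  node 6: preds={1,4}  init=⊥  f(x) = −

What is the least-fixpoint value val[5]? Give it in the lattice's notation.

Trace (22 dequeues):
  [1] u=0 | in + | out + | prev ⊥ | push {}
  [2] u=1 | in + | out − | prev ⊥ | push {}
  [3] u=2 | in + | out − | prev ⊥ | push {}
  [4] u=3 | in ⊥ | out + | ==
  [5] u=4 | in − | out + | prev ⊥ | push {1,2}
  [6] u=5 | in + | out − | prev ⊥ | push {0,3}
  [7] u=6 | in ⊤ | out − | prev ⊥ | push {}
  [8] u=1 | in ⊤ | out ⊤ | prev − | push {4,6}
  [9] u=2 | in + | out − | ==
  [10] u=0 | in ⊤ | out ⊤ | prev + | push {5}
  [11] u=3 | in − | out + | ==
  [12] u=4 | in ⊤ | out ⊤ | prev + | push {1,2}
  [13] u=6 | in ⊤ | out − | ==
  [14] u=5 | in ⊤ | out ⊤ | prev − | push {0,3}
  [15] u=1 | in ⊤ | out ⊤ | ==
  [16] u=2 | in ⊤ | out ⊤ | prev − | push {}
  [17] u=0 | in ⊤ | out ⊤ | ==
  [18] u=3 | in ⊤ | out ⊤ | prev + | push {0,1,2,5}
  [19] u=0 | in ⊤ | out ⊤ | ==
  [20] u=1 | in ⊤ | out ⊤ | ==
  [21] u=2 | in ⊤ | out ⊤ | ==
  [22] u=5 | in ⊤ | out ⊤ | ==

Converged values:
  [0] ⊤
  [1] ⊤
  [2] ⊤
  [3] ⊤
  [4] ⊤
  [5] ⊤
  [6] −

⊤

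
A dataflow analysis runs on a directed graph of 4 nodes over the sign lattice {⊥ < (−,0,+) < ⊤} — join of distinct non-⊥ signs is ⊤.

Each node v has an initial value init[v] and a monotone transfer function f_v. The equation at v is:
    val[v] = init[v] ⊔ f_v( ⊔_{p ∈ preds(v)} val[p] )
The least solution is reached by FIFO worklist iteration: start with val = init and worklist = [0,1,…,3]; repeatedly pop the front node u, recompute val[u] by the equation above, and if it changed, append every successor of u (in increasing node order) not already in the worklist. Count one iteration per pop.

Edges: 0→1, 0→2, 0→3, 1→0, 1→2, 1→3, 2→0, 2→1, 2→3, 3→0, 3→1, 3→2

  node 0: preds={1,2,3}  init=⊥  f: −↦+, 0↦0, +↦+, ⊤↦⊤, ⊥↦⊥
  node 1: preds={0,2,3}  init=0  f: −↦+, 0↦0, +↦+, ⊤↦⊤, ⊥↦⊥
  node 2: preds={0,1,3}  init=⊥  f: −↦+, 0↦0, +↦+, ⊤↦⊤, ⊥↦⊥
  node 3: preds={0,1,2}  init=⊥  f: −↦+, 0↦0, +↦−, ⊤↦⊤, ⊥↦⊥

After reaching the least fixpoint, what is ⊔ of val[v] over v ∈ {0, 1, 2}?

0

Iteration log — 7 steps:
  step 1. node 0  ⊔preds=0  new=0  old=⊥  +wl: 
  step 2. node 1  ⊔preds=0  new=0  stable
  step 3. node 2  ⊔preds=0  new=0  old=⊥  +wl: 0,1
  step 4. node 3  ⊔preds=0  new=0  old=⊥  +wl: 2
  step 5. node 0  ⊔preds=0  new=0  stable
  step 6. node 1  ⊔preds=0  new=0  stable
  step 7. node 2  ⊔preds=0  new=0  stable

Least fixpoint reached:
  node 0: 0
  node 1: 0
  node 2: 0
  node 3: 0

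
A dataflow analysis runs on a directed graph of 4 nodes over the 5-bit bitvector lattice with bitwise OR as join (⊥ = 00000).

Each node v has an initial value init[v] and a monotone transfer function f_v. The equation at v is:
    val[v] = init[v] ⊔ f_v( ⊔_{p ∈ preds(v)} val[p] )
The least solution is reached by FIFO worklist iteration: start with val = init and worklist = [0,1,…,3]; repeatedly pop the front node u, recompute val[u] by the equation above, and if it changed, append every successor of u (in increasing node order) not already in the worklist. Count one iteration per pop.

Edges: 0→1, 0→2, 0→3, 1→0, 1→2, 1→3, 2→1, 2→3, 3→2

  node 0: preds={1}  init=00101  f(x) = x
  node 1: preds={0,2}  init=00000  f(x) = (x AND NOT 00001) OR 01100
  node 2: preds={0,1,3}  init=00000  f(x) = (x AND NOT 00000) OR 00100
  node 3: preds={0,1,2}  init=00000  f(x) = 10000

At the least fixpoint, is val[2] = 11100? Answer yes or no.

Worklist (13 pops):
  #1 pop 0: in=00000 → 00101 (no change)
  #2 pop 1: in=00101 → 01100 (was 00000); enqueue [0]
  #3 pop 2: in=01101 → 01101 (was 00000); enqueue [1]
  #4 pop 3: in=01101 → 10000 (was 00000); enqueue [2]
  #5 pop 0: in=01100 → 01101 (was 00101); enqueue [3]
  #6 pop 1: in=01101 → 01100 (no change)
  #7 pop 2: in=11101 → 11101 (was 01101); enqueue [1]
  #8 pop 3: in=11101 → 10000 (no change)
  #9 pop 1: in=11101 → 11100 (was 01100); enqueue [0,2,3]
  #10 pop 0: in=11100 → 11101 (was 01101); enqueue [1]
  #11 pop 2: in=11101 → 11101 (no change)
  #12 pop 3: in=11101 → 10000 (no change)
  #13 pop 1: in=11101 → 11100 (no change)

Fixpoint:
  val[0] = 11101
  val[1] = 11100
  val[2] = 11101
  val[3] = 10000

no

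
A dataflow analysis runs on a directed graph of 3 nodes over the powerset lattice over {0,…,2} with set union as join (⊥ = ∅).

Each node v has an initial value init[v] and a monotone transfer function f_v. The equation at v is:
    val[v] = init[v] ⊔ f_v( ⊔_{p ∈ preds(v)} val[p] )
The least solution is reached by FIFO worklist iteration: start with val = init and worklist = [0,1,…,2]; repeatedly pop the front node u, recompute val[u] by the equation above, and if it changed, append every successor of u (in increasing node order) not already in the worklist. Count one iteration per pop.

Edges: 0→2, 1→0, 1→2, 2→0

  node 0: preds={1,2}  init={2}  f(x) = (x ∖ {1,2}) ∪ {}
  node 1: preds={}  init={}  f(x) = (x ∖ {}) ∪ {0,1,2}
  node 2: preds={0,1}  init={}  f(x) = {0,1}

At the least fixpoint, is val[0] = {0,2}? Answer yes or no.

yes

Worklist (5 pops):
  #1 pop 0: in={} → {2} (no change)
  #2 pop 1: in={} → {0,1,2} (was {}); enqueue [0]
  #3 pop 2: in={0,1,2} → {0,1} (was {}); enqueue []
  #4 pop 0: in={0,1,2} → {0,2} (was {2}); enqueue [2]
  #5 pop 2: in={0,1,2} → {0,1} (no change)

Fixpoint:
  val[0] = {0,2}
  val[1] = {0,1,2}
  val[2] = {0,1}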